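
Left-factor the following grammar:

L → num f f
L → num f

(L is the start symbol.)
L → num f L'
L' → f
L' → ε

Left-factoring transforms A → αβ₁ | αβ₂ into A → αA' and A' → β₁ | β₂
(α is the longest common prefix among the alternatives). Repeat until
no nonterminal has two alternatives with a common prefix.

Round 1: L has alternatives sharing prefix 'num f'. Introduce L': L → num f L'
  Add: L' → f
  Add: L' → ε

No remaining common prefixes — done.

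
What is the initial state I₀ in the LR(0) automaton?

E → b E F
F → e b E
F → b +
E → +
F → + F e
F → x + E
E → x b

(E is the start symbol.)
First, augment the grammar with E' → E
I₀ = CLOSURE({ [E' → . E] }):
  [E' → . E] has the dot before E: add [E → . b E F], [E → . +], [E → . x b]
No further items can be added.

I₀ = { [E → . +], [E → . b E F], [E → . x b], [E' → . E] }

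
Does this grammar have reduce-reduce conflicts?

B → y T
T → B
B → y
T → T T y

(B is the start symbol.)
A reduce-reduce conflict occurs when an LR(0) state has two complete items [A → α .] and [B → β .] — both call for a reduction, and with no lookahead the parser cannot choose between them.

Augment with B' → B and build the canonical LR(0) collection (I0 = CLOSURE({[B' → . B]}), then GOTO on every symbol after a dot until no new states appear). It has 7 states:
  I0: { [B → . y T], [B → . y], [B' → . B] }  — shift
  I1: { [B' → B .] }  — accept
  I2: { [B → . y T], [B → . y], [B → y . T], [B → y .], [T → . B], [T → . T T y] }  — shift, reduce
  I3: { [T → B .] }  — reduce
  I4: { [B → . y T], [B → . y], [B → y T .], [T → . B], [T → . T T y], [T → T . T y] }  — shift, reduce
  I5: { [B → . y T], [B → . y], [T → . B], [T → . T T y], [T → T . T y], [T → T T . y] }  — shift
  I6: { [B → . y T], [B → . y], [B → y . T], [B → y .], [T → . B], [T → . T T y], [T → T T y .] }  — shift, 2 reduces

I6 contains complete items [B → y .], [T → T T y .] — reduce-reduce conflict.

Answer: Yes — I6: [B → y .] vs [T → T T y .]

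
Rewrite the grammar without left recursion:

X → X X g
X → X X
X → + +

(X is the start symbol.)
X is directly left-recursive. The standard transformation for
  A → A α₁ | ... | A α_m | β₁ | ... | β_n
is
  A  → β₁ A' | ... | β_n A'
  A' → α₁ A' | ... | α_m A' | ε

X → + + becomes X → + + X'
X → X X g becomes X' → X g X'
X → X X becomes X' → X X'
Add X' → ε

Resulting grammar:
X → + + X'
X' → X g X'
X' → X X'
X' → ε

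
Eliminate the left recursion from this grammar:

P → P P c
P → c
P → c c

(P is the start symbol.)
P is directly left-recursive. The standard transformation for
  A → A α₁ | ... | A α_m | β₁ | ... | β_n
is
  A  → β₁ A' | ... | β_n A'
  A' → α₁ A' | ... | α_m A' | ε

P → c becomes P → c P'
P → c c becomes P → c c P'
P → P P c becomes P' → P c P'
Add P' → ε

Resulting grammar:
P → c P'
P → c c P'
P' → P c P'
P' → ε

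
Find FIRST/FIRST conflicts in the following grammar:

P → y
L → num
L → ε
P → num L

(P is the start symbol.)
A FIRST/FIRST conflict occurs when two productions N → α and N → β for the same non-terminal have FIRST(α) ∩ FIRST(β) ≠ ∅ (with ε ∈ FIRST of a nullable right-hand side, so two nullable alternatives also conflict).

Productions for P:
  P → y: FIRST = { 'y' }
  P → num L: FIRST = { 'num' }
Productions for L:
  L → num: FIRST = { 'num' }
  L → ε: FIRST = { ε }

All alternatives of each non-terminal have pairwise disjoint FIRST sets.

Answer: No FIRST/FIRST conflicts.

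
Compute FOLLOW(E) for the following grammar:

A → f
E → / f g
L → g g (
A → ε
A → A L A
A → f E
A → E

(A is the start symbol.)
In A → f E: E is at the end, add FOLLOW(A)
In A → E: E is at the end, add FOLLOW(A)

The FOLLOW sets referred to above (computed the same way, to a fixed point):
  FOLLOW(A) = { $, 'g' }

Taking the union: FOLLOW(E) = { $, 'g' }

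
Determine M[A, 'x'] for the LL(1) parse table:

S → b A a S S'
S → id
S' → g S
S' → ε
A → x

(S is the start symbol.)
To find M[A, 'x'], we find productions for A where 'x' is in the predict set (PREDICT(N → α) = (FIRST(α) \ {ε}) ∪ (FOLLOW(N) if α ⇒* ε)).

A → x: PREDICT = { 'x' }
  'x' is in predict set, so this production goes in M[A, 'x']

M[A, 'x'] = A → x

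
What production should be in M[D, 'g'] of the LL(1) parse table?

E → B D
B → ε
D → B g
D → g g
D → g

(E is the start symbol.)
To find M[D, 'g'], we find productions for D where 'g' is in the predict set (PREDICT(N → α) = (FIRST(α) \ {ε}) ∪ (FOLLOW(N) if α ⇒* ε)).

Relevant sets:
  FIRST(B) = { ε }

D → B g: PREDICT = { 'g' }
  'g' is in predict set, so this production goes in M[D, 'g']
D → g g: PREDICT = { 'g' }
  'g' is in predict set, so this production goes in M[D, 'g']
D → g: PREDICT = { 'g' }
  'g' is in predict set, so this production goes in M[D, 'g']

M[D, 'g'] = D → B g, D → g g, D → g  (a multiply-defined cell — the grammar is not LL(1))

Answer: D → B g, D → g g, D → g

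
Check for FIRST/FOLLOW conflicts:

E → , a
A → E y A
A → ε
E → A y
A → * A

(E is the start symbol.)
Yes. A → E y A with FOLLOW(A) on { 'y' }

A FIRST/FOLLOW conflict occurs when a non-terminal N has a nullable alternative N → β (β ⇒* ε) and another alternative N → α with FIRST(α) ∩ FOLLOW(N) ≠ ∅: on such a lookahead the parser cannot decide between expanding α and letting N vanish via β.

Nullable non-terminals: A.
FIRST sets used below: FIRST(E) = { '*', ',', 'y' }

A: nullable alternative(s) A → ε; FOLLOW(A) = { 'y' }
  A → E y A: FIRST \ {ε} = { '*', ',', 'y' } — overlaps FOLLOW(A) on { 'y' }: CONFLICT
  A → ε: FIRST \ {ε} = { } — this is the only nullable alternative, skip
  A → * A: FIRST \ {ε} = { '*' } — disjoint from FOLLOW(A)

E has no nullable alternative, so no FIRST/FOLLOW check is needed there.

So the grammar has 1 FIRST/FOLLOW conflict (marked CONFLICT above).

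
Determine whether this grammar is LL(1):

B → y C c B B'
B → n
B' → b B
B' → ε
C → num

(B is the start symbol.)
No. Predict set conflict for B': { 'b' }

A grammar is LL(1) if for each non-terminal N with multiple productions, the predict sets of those productions are pairwise disjoint, where PREDICT(N → α) = (FIRST(α) \ {ε}) ∪ (FOLLOW(N) if α ⇒* ε).

Relevant sets:
  FOLLOW(B') = { $, 'b' }

For B:
  PREDICT(B → y C c B B') = { 'y' }
  PREDICT(B → n) = { 'n' }
For B':
  PREDICT(B' → b B) = { 'b' }
  PREDICT(B' → ε) = { $, 'b' }
C has a single production, so nothing to check there.

Conflict found: Predict set conflict for B': { 'b' }
The grammar is NOT LL(1).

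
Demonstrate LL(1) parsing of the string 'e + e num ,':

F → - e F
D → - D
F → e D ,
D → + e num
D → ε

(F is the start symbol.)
LL(1) parsing maintains a stack (initially the start symbol over $) and the input. At each step: if the stack top is a terminal, match it against the current input token; if it is a non-terminal N, replace it with the RHS of M[N, lookahead] (the unique production whose predict set contains the lookahead).

Stack is shown with the top on the left.

Stack        Input          Action
----------------------------------
F $          e + e num , $  output F → e D ,
e D , $      e + e num , $  match 'e'
D , $        + e num , $    output D → + e num
+ e num , $  + e num , $    match '+'
e num , $    e num , $      match 'e'
num , $      num , $        match 'num'
, $          , $            match ','
$            $              accept

The string is accepted.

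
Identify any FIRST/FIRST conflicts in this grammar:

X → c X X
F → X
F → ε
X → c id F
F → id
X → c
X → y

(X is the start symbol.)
Yes. X → c X X / X → c id F on { 'c' }; X → c X X / X → c on { 'c' }; X → c id F / X → c on { 'c' }

FIRST sets of the non-terminals at (or reachable through a nullable prefix from) the front of some alternative:
  FIRST(X) = { 'c', 'y' }

Productions for X:
  X → c X X: FIRST = { 'c' }
  X → c id F: FIRST = { 'c' }
  X → c: FIRST = { 'c' }
  X → y: FIRST = { 'y' }
Productions for F:
  F → X: FIRST = { 'c', 'y' }
  F → ε: FIRST = { ε }
  F → id: FIRST = { 'id' }

Conflict for X: X → c X X and X → c id F
  Overlap: { 'c' }
Conflict for X: X → c X X and X → c
  Overlap: { 'c' }
Conflict for X: X → c id F and X → c
  Overlap: { 'c' }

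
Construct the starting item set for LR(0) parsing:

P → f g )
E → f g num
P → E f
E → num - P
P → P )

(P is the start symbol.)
First, augment the grammar with P' → P
I₀ = CLOSURE({ [P' → . P] }):
  [P' → . P] has the dot before P: add [P → . f g )], [P → . E f], [P → . P )]
  [P → . E f] has the dot before E: add [E → . f g num], [E → . num - P]
No further items can be added.

I₀ = { [E → . f g num], [E → . num - P], [P → . E f], [P → . P )], [P → . f g )], [P' → . P] }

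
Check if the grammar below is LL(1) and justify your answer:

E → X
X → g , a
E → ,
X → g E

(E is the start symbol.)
No. Predict set conflict for X: { 'g' }

A grammar is LL(1) if for each non-terminal N with multiple productions, the predict sets of those productions are pairwise disjoint, where PREDICT(N → α) = (FIRST(α) \ {ε}) ∪ (FOLLOW(N) if α ⇒* ε).

Relevant sets:
  FIRST(X) = { 'g' }

For E:
  PREDICT(E → X) = { 'g' }
  PREDICT(E → ',') = { ',' }
For X:
  PREDICT(X → g ',' a) = { 'g' }
  PREDICT(X → g E) = { 'g' }

Conflict found: Predict set conflict for X: { 'g' }
The grammar is NOT LL(1).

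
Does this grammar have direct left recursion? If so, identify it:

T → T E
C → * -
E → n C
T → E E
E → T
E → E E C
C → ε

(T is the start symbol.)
Yes, T, E are left-recursive

T → T E: LEFT RECURSIVE (starts with T)
C → * -: starts with '*'
E → n C: starts with n
T → E E: starts with E
E → T: starts with T
E → E E C: LEFT RECURSIVE (starts with E)
C → ε: starts with ε

The grammar has direct left recursion on: T, E.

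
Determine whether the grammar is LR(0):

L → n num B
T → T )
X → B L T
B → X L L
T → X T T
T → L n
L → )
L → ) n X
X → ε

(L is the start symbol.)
A grammar is LR(0) if no state in the canonical LR(0) collection has:
  - both a shift item (dot before a terminal) and a complete item (shift-reduce conflict), or
  - two or more complete items (reduce-reduce conflict; the accept item [L' → L .] counts as a complete item here).

Augment with L' → L and build the canonical LR(0) collection (I0 = CLOSURE({[L' → . L]}), then GOTO on every symbol after a dot until no new states appear). It has 23 states:
  I0: { [L → . ) n X], [L → . )], [L → . n num B], [L' → . L] }  — shift
  I1: { [L → ) . n X], [L → ) .] }  — shift, reduce
  I2: { [L' → L .] }  — accept
  I3: { [L → n . num B] }  — shift
  I4: { [B → . X L L], [L → n num . B], [X → . B L T], [X → .] }  — reduce
  I5: { [L → . ) n X], [L → . )], [L → . n num B], [L → n num B .], [X → B . L T] }  — shift, reduce
  I6: { [B → X . L L], [L → . ) n X], [L → . )], [L → . n num B] }  — shift
  I7: { [B → X L . L], [L → . ) n X], [L → . )], [L → . n num B] }  — shift
  I8: { [B → X L L .] }  — reduce
  I9: { [B → . X L L], [L → . ) n X], [L → . )], [L → . n num B], [T → . L n], [T → . T )], [T → . X T T], [X → . B L T], [X → .], [X → B L . T] }  — shift, reduce
  I10: { [L → . ) n X], [L → . )], [L → . n num B], [X → B . L T] }  — shift
  I11: { [T → L . n] }  — shift
  I12: { [T → T . )], [X → B L T .] }  — shift, reduce
  I13: { [B → . X L L], [B → X . L L], [L → . ) n X], [L → . )], [L → . n num B], [T → . L n], [T → . T )], [T → . X T T], [T → X . T T], [X → . B L T], [X → .] }  — shift, reduce
  I14: { [B → X L . L], [L → . ) n X], [L → . )], [L → . n num B], [T → L . n] }  — shift
  I15: { [B → . X L L], [L → . ) n X], [L → . )], [L → . n num B], [T → . L n], [T → . T )], [T → . X T T], [T → T . )], [T → X T . T], [X → . B L T], [X → .] }  — shift, reduce
  I16: { [L → ) . n X], [L → ) .], [T → T ) .] }  — shift, 2 reduces
  I17: { [T → T . )], [T → X T T .] }  — shift, reduce
  I18: { [T → T ) .] }  — reduce
  I19: { [B → . X L L], [L → ) n . X], [X → . B L T], [X → .] }  — reduce
  I20: { [B → X . L L], [L → ) n X .], [L → . ) n X], [L → . )], [L → . n num B] }  — shift, reduce
  I21: { [L → n . num B], [T → L n .] }  — shift, reduce
  I22: { [T → L n .] }  — reduce

Conflict in state I1:
  Shift-reduce conflict between [L → ) .] and [L → ) . n X]
So the grammar is NOT LR(0).

Answer: No. Shift-reduce conflict between [L → ) .] and [L → ) . n X]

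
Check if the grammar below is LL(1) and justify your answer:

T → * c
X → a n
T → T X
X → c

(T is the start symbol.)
No. Predict set conflict for T: { '*' }

A grammar is LL(1) if for each non-terminal N with multiple productions, the predict sets of those productions are pairwise disjoint, where PREDICT(N → α) = (FIRST(α) \ {ε}) ∪ (FOLLOW(N) if α ⇒* ε).

Relevant sets:
  FIRST(T) = { '*' }

For T:
  PREDICT(T → '*' c) = { '*' }
  PREDICT(T → T X) = { '*' }
For X:
  PREDICT(X → a n) = { 'a' }
  PREDICT(X → c) = { 'c' }

Conflict found: Predict set conflict for T: { '*' }
The grammar is NOT LL(1).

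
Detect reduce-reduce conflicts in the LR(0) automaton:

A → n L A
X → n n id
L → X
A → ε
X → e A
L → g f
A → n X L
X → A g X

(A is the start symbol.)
A reduce-reduce conflict occurs when an LR(0) state has two complete items [A → α .] and [B → β .] — both call for a reduction, and with no lookahead the parser cannot choose between them.

Augment with A' → A and build the canonical LR(0) collection (I0 = CLOSURE({[A' → . A]}), then GOTO on every symbol after a dot until no new states appear). It has 18 states:
  I0: { [A → . n L A], [A → . n X L], [A → .], [A' → . A] }  — shift, reduce
  I1: { [A' → A .] }  — accept
  I2: { [A → . n L A], [A → . n X L], [A → .], [A → n . L A], [A → n . X L], [L → . X], [L → . g f], [X → . A g X], [X → . e A], [X → . n n id] }  — shift, reduce
  I3: { [X → A . g X] }  — shift
  I4: { [A → . n L A], [A → . n X L], [A → .], [A → n L . A] }  — shift, reduce
  I5: { [A → . n L A], [A → . n X L], [A → .], [A → n X . L], [L → . X], [L → . g f], [L → X .], [X → . A g X], [X → . e A], [X → . n n id] }  — shift, 2 reduces
  I6: { [A → . n L A], [A → . n X L], [A → .], [X → e . A] }  — shift, reduce
  I7: { [L → g . f] }  — shift
  I8: { [A → . n L A], [A → . n X L], [A → .], [A → n . L A], [A → n . X L], [L → . X], [L → . g f], [X → . A g X], [X → . e A], [X → . n n id], [X → n . n id] }  — shift, reduce
  I9: { [A → . n L A], [A → . n X L], [A → .], [A → n . L A], [A → n . X L], [L → . X], [L → . g f], [X → . A g X], [X → . e A], [X → . n n id], [X → n . n id], [X → n n . id] }  — shift, reduce
  I10: { [X → n n id .] }  — reduce
  I11: { [L → g f .] }  — reduce
  I12: { [X → e A .] }  — reduce
  I13: { [A → n X L .] }  — reduce
  I14: { [L → X .] }  — reduce
  I15: { [A → n L A .] }  — reduce
  I16: { [A → . n L A], [A → . n X L], [A → .], [X → . A g X], [X → . e A], [X → . n n id], [X → A g . X] }  — shift, reduce
  I17: { [X → A g X .] }  — reduce

I5 contains complete items [A → .], [L → X .] — reduce-reduce conflict.

Answer: Yes — I5: [A → .] vs [L → X .]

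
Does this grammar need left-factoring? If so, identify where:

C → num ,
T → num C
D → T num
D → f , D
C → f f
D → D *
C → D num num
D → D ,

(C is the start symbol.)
Yes, D has productions with common prefix 'D'

Left-factoring is needed when two productions for the same non-terminal
share a common prefix on the right-hand side.

Productions for C:
  C → num ,
  C → f f
  C → D num num
Productions for D:
  D → T num
  D → f , D
  D → D *
  D → D ,

Found common prefix 'D' in productions for D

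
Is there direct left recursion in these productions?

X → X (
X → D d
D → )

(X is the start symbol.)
Yes, X is left-recursive

X → X (: LEFT RECURSIVE (starts with X)
X → D d: starts with D
D → ): starts with ')'

The grammar has direct left recursion on: X.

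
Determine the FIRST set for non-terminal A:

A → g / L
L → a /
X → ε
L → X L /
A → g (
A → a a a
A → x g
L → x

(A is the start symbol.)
From A → g / L:
  - g is a terminal: add 'g' and stop
From A → g (:
  - g is a terminal: add 'g' and stop
From A → a a a:
  - a is a terminal: add 'a' and stop
From A → x g:
  - x is a terminal: add 'x' and stop

Collecting: FIRST(A) = { 'a', 'g', 'x' }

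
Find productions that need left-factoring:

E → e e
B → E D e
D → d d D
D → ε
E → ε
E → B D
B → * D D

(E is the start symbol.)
Left-factoring is needed when two productions for the same non-terminal
share a common prefix on the right-hand side.

Productions for E:
  E → e e
  E → ε
  E → B D
Productions for B:
  B → E D e
  B → * D D
Productions for D:
  D → d d D
  D → ε

No common prefixes found.

Answer: No, left-factoring is not needed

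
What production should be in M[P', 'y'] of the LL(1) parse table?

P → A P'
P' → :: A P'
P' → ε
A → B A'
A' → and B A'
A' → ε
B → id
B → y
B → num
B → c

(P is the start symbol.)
Empty (error entry)

To find M[P', 'y'], we find productions for P' where 'y' is in the predict set (PREDICT(N → α) = (FIRST(α) \ {ε}) ∪ (FOLLOW(N) if α ⇒* ε)).

Relevant sets:
  FOLLOW(P') = { $ }

P' → :: A P': PREDICT = { '::' }
P' → ε: PREDICT = { $ }

M[P', 'y'] is empty (no production applies)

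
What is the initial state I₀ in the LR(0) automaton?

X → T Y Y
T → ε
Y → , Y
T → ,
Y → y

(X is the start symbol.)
{ [T → . ,], [T → .], [X → . T Y Y], [X' → . X] }

First, augment the grammar with X' → X
I₀ = CLOSURE({ [X' → . X] }):
  [X' → . X] has the dot before X: add [X → . T Y Y]
  [X → . T Y Y] has the dot before T: add [T → .], [T → . ,]
No further items can be added.

I₀ = { [T → . ,], [T → .], [X → . T Y Y], [X' → . X] }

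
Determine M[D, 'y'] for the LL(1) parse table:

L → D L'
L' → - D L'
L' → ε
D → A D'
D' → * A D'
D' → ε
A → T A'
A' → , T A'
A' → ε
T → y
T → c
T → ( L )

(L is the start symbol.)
D → A D'

To find M[D, 'y'], we find productions for D where 'y' is in the predict set (PREDICT(N → α) = (FIRST(α) \ {ε}) ∪ (FOLLOW(N) if α ⇒* ε)).

Relevant sets:
  FIRST(A) = { '(', 'c', 'y' }

D → A D': PREDICT = { '(', 'c', 'y' }
  'y' is in predict set, so this production goes in M[D, 'y']

M[D, 'y'] = D → A D'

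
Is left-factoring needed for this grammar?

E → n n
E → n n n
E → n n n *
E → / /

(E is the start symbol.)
Left-factoring is needed when two productions for the same non-terminal
share a common prefix on the right-hand side.

Productions for E:
  E → n n
  E → n n n
  E → n n n *
  E → / /

Found common prefix 'n n' in productions for E

Answer: Yes, E has productions with common prefix 'n n'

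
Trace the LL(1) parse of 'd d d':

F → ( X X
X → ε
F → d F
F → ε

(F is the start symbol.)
Stack is shown with the top on the left.

Stack  Input    Action
----------------------
F $    d d d $  output F → d F
d F $  d d d $  match 'd'
F $    d d $    output F → d F
d F $  d d $    match 'd'
F $    d $      output F → d F
d F $  d $      match 'd'
F $    $        output F → ε
$      $        accept

The string is accepted.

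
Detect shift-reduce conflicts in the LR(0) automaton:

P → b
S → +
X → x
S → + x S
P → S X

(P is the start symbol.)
Yes — I1: [S → + .] vs [S → + . x S]

A shift-reduce conflict occurs when an LR(0) state has both:
  - a complete (reduce) item [A → α .] (dot at the end), and
  - a shift item [B → β . c γ] (dot before a terminal).

Augment with P' → P and build the canonical LR(0) collection (I0 = CLOSURE({[P' → . P]}), then GOTO on every symbol after a dot until no new states appear). It has 9 states:
  I0: { [P → . S X], [P → . b], [P' → . P], [S → . + x S], [S → . +] }  — shift
  I1: { [S → + . x S], [S → + .] }  — shift, reduce
  I2: { [P' → P .] }  — accept
  I3: { [P → S . X], [X → . x] }  — shift
  I4: { [P → b .] }  — reduce
  I5: { [P → S X .] }  — reduce
  I6: { [X → x .] }  — reduce
  I7: { [S → + x . S], [S → . + x S], [S → . +] }  — shift
  I8: { [S → + x S .] }  — reduce

I1 contains reduce item [S → + .] and shift item [S → + . x S] — shift-reduce conflict.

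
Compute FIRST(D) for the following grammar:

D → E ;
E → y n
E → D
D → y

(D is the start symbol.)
FIRST sets of the other non-terminals involved (by the same procedure, iterated to a fixed point):
  FIRST(E) = { 'y' }

From D → E ;:
  - E is a non-terminal: add FIRST(E) \ {ε} = { 'y' }
    E is not nullable, so stop
From D → y:
  - y is a terminal: add 'y' and stop

Collecting: FIRST(D) = { 'y' }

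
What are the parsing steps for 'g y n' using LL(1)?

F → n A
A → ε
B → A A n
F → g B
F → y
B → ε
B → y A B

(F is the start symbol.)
LL(1) parsing maintains a stack (initially the start symbol over $) and the input. At each step: if the stack top is a terminal, match it against the current input token; if it is a non-terminal N, replace it with the RHS of M[N, lookahead] (the unique production whose predict set contains the lookahead).

Stack is shown with the top on the left.

Stack    Input    Action
------------------------
F $      g y n $  output F → g B
g B $    g y n $  match 'g'
B $      y n $    output B → y A B
y A B $  y n $    match 'y'
A B $    n $      output A → ε
B $      n $      output B → A A n
A A n $  n $      output A → ε
A n $    n $      output A → ε
n $      n $      match 'n'
$        $        accept

The string is accepted.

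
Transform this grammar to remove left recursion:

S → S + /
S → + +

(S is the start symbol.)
S → + + S'
S' → + / S'
S' → ε

S is directly left-recursive. The standard transformation for
  A → A α₁ | ... | A α_m | β₁ | ... | β_n
is
  A  → β₁ A' | ... | β_n A'
  A' → α₁ A' | ... | α_m A' | ε

S → + + becomes S → + + S'
S → S + / becomes S' → + / S'
Add S' → ε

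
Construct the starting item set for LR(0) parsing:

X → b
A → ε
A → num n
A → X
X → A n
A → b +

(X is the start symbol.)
First, augment the grammar with X' → X
I₀ = CLOSURE({ [X' → . X] }):
  [X' → . X] has the dot before X: add [X → . b], [X → . A n]
  [X → . A n] has the dot before A: add [A → .], [A → . num n], [A → . X], [A → . b +]
No further items can be added.

I₀ = { [A → . X], [A → . b +], [A → . num n], [A → .], [X → . A n], [X → . b], [X' → . X] }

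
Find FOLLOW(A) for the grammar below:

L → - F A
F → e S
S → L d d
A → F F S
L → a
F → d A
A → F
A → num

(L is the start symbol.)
To compute FOLLOW(A), find every occurrence of A on a right-hand side N → α A β: add FIRST(β) \ {ε}, and if β is empty or nullable also add FOLLOW(N). Iterate to a fixed point.

In L → - F A: A is at the end, add FOLLOW(L)
In F → d A: A is at the end, add FOLLOW(F)

The FOLLOW sets referred to above (computed the same way, to a fixed point):
  FOLLOW(L) = { $, 'd' }
  FOLLOW(F) = { $, '-', 'a', 'd', 'e', 'num' }

Taking the union: FOLLOW(A) = { $, '-', 'a', 'd', 'e', 'num' }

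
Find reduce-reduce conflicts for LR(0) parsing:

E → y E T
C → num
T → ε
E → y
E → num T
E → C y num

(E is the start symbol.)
Yes — I3: [C → num .] vs [T → .]

A reduce-reduce conflict occurs when an LR(0) state has two complete items [A → α .] and [B → β .] — both call for a reduction, and with no lookahead the parser cannot choose between them.

Augment with E' → E and build the canonical LR(0) collection (I0 = CLOSURE({[E' → . E]}), then GOTO on every symbol after a dot until no new states appear). It has 10 states:
  I0: { [C → . num], [E → . C y num], [E → . num T], [E → . y E T], [E → . y], [E' → . E] }  — shift
  I1: { [E → C . y num] }  — shift
  I2: { [E' → E .] }  — accept
  I3: { [C → num .], [E → num . T], [T → .] }  — 2 reduces
  I4: { [C → . num], [E → . C y num], [E → . num T], [E → . y E T], [E → . y], [E → y . E T], [E → y .] }  — shift, reduce
  I5: { [E → y E . T], [T → .] }  — reduce
  I6: { [E → y E T .] }  — reduce
  I7: { [E → num T .] }  — reduce
  I8: { [E → C y . num] }  — shift
  I9: { [E → C y num .] }  — reduce

I3 contains complete items [C → num .], [T → .] — reduce-reduce conflict.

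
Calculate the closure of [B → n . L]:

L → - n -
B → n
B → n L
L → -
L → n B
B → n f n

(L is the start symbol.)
{ [B → n . L], [L → . - n -], [L → . -], [L → . n B] }

To compute CLOSURE, for each item [A → α.Bβ] where B is a non-terminal, add [B → .γ] for all productions B → γ; repeat for the newly added items until nothing changes.

Start with: [B → n . L]
  [B → n . L] has the dot before L: add [L → . - n -], [L → . -], [L → . n B]
No further items can be added.

CLOSURE = { [B → n . L], [L → . - n -], [L → . -], [L → . n B] }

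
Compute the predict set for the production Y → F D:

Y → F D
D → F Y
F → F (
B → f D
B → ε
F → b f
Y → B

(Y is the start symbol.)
PREDICT(Y → F D) = (FIRST(RHS) \ {ε}) ∪ (FOLLOW(Y) if ε ∈ FIRST(RHS), i.e. RHS ⇒* ε)
FIRST(F) = { 'b' }
FIRST(F D) = { 'b' }
ε ∉ FIRST(F D), so FOLLOW(Y) is not added.
PREDICT(Y → F D) = { 'b' }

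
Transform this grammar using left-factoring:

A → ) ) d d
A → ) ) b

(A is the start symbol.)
A → ) ) A'
A' → d d
A' → b

Left-factoring transforms A → αβ₁ | αβ₂ into A → αA' and A' → β₁ | β₂
(α is the longest common prefix among the alternatives). Repeat until
no nonterminal has two alternatives with a common prefix.

Round 1: A has alternatives sharing prefix ') )'. Introduce A': A → ) ) A'
  Add: A' → d d
  Add: A' → b

No remaining common prefixes — done.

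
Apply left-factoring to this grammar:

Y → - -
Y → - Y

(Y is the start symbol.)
Left-factoring transforms A → αβ₁ | αβ₂ into A → αA' and A' → β₁ | β₂
(α is the longest common prefix among the alternatives). Repeat until
no nonterminal has two alternatives with a common prefix.

Round 1: Y has alternatives sharing prefix '-'. Introduce Y': Y → - Y'
  Add: Y' → -
  Add: Y' → Y

No remaining common prefixes — done.

Resulting grammar:
Y → - Y'
Y' → -
Y' → Y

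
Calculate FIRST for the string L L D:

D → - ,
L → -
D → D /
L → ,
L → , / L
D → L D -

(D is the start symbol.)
FIRST sets of the non-terminals involved (from the grammar, by fixed-point iteration):
  FIRST(L) = { ',', '-' }

To compute FIRST(L L D), process the symbols left to right:
Symbol L is a non-terminal. Add FIRST(L) \ {ε} = { ',', '-' }
L is not nullable (ε ∉ FIRST(L)), so stop here.
FIRST(L L D) = { ',', '-' }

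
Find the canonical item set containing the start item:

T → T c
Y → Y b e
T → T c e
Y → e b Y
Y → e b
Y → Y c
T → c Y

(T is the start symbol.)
{ [T → . T c e], [T → . T c], [T → . c Y], [T' → . T] }

First, augment the grammar with T' → T
I₀ = CLOSURE({ [T' → . T] }):
  [T' → . T] has the dot before T: add [T → . T c], [T → . T c e], [T → . c Y]
No further items can be added.

I₀ = { [T → . T c e], [T → . T c], [T → . c Y], [T' → . T] }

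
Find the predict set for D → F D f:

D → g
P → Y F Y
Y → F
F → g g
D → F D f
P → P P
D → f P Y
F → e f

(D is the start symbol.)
PREDICT(D → F D f) = (FIRST(RHS) \ {ε}) ∪ (FOLLOW(D) if ε ∈ FIRST(RHS), i.e. RHS ⇒* ε)
FIRST(F) = { 'e', 'g' }
FIRST(F D f) = { 'e', 'g' }
ε ∉ FIRST(F D f), so FOLLOW(D) is not added.
PREDICT(D → F D f) = { 'e', 'g' }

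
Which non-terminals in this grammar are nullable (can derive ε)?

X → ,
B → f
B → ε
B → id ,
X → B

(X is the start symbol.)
{ 'B', 'X' }

ε-productions: B → ε
So B is immediately nullable.
X → B: every symbol on the right is nullable, so X is nullable too.
Every non-terminal is now nullable.
Nullable = { 'B', 'X' }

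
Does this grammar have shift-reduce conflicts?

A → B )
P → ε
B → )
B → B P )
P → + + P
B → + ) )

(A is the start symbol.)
A shift-reduce conflict occurs when an LR(0) state has both:
  - a complete (reduce) item [A → α .] (dot at the end), and
  - a shift item [B → β . c γ] (dot before a terminal).

Augment with A' → A and build the canonical LR(0) collection (I0 = CLOSURE({[A' → . A]}), then GOTO on every symbol after a dot until no new states appear). It has 13 states:
  I0: { [A → . B )], [A' → . A], [B → . )], [B → . + ) )], [B → . B P )] }  — shift
  I1: { [B → ) .] }  — reduce
  I2: { [B → + . ) )] }  — shift
  I3: { [A' → A .] }  — accept
  I4: { [A → B . )], [B → B . P )], [P → . + + P], [P → .] }  — shift, reduce
  I5: { [A → B ) .] }  — reduce
  I6: { [P → + . + P] }  — shift
  I7: { [B → B P . )] }  — shift
  I8: { [B → B P ) .] }  — reduce
  I9: { [P → + + . P], [P → . + + P], [P → .] }  — shift, reduce
  I10: { [P → + + P .] }  — reduce
  I11: { [B → + ) . )] }  — shift
  I12: { [B → + ) ) .] }  — reduce

I4 contains reduce item [P → .] and shift items [A → B . )], [P → . + + P] — shift-reduce conflict.
I9 contains reduce item [P → .] and shift item [P → . + + P] — shift-reduce conflict.

Answer: Yes — I4: [P → .] vs [A → B . )]; I9: [P → .] vs [P → . + + P]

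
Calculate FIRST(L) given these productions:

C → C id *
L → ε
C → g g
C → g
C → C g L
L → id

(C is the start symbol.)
To compute FIRST(L), examine every production with L on the left-hand side, reading each right-hand side left to right until a non-nullable symbol is reached.

From L → ε:
  - ε-production, so ε ∈ FIRST(L)
From L → id:
  - id is a terminal: add 'id' and stop

Collecting: FIRST(L) = { 'id', ε }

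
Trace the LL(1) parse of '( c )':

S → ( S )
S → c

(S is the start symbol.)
Stack is shown with the top on the left.

Stack    Input    Action
------------------------
S $      ( c ) $  output S → ( S )
( S ) $  ( c ) $  match '('
S ) $    c ) $    output S → c
c ) $    c ) $    match 'c'
) $      ) $      match ')'
$        $        accept

The string is accepted.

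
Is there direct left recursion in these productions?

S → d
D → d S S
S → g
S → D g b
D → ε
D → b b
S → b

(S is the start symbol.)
No direct left recursion

S → d: starts with d
D → d S S: starts with d
S → g: starts with g
S → D g b: starts with D
D → ε: starts with ε
D → b b: starts with b
S → b: starts with b

No direct left recursion found.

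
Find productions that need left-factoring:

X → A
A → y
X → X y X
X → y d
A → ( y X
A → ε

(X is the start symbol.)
No, left-factoring is not needed

Left-factoring is needed when two productions for the same non-terminal
share a common prefix on the right-hand side.

Productions for X:
  X → A
  X → X y X
  X → y d
Productions for A:
  A → y
  A → ( y X
  A → ε

No common prefixes found.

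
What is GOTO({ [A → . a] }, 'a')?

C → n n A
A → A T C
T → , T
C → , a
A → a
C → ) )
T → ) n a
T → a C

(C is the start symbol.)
{ [A → a .] }

GOTO(I, 'a') = CLOSURE({ [A → αX.β] : [A → α.Xβ] ∈ I, X = 'a' })

Items with dot before 'a', with the dot advanced:
  [A → . a] → [A → a .]
Closure adds nothing (no advanced item has the dot before a non-terminal).

GOTO = { [A → a .] }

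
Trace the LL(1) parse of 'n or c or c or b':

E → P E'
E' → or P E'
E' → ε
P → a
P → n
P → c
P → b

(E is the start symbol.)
Stack is shown with the top on the left.

Stack      Input               Action
-------------------------------------
E $        n or c or c or b $  output E → P E'
P E' $     n or c or c or b $  output P → n
n E' $     n or c or c or b $  match 'n'
E' $       or c or c or b $    output E' → or P E'
or P E' $  or c or c or b $    match 'or'
P E' $     c or c or b $       output P → c
c E' $     c or c or b $       match 'c'
E' $       or c or b $         output E' → or P E'
or P E' $  or c or b $         match 'or'
P E' $     c or b $            output P → c
c E' $     c or b $            match 'c'
E' $       or b $              output E' → or P E'
or P E' $  or b $              match 'or'
P E' $     b $                 output P → b
b E' $     b $                 match 'b'
E' $       $                   output E' → ε
$          $                   accept

The string is accepted.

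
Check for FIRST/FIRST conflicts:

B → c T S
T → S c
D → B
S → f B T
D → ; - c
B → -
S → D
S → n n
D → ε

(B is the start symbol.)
FIRST sets of the non-terminals at (or reachable through a nullable prefix from) the front of some alternative:
  FIRST(B) = { '-', 'c' }
  FIRST(D) = { '-', ';', 'c', ε }

Productions for B:
  B → c T S: FIRST = { 'c' }
  B → -: FIRST = { '-' }
Productions for D:
  D → B: FIRST = { '-', 'c' }
  D → ; - c: FIRST = { ';' }
  D → ε: FIRST = { ε }
Productions for S:
  S → f B T: FIRST = { 'f' }
  S → D: FIRST = { '-', ';', 'c', ε }
  S → n n: FIRST = { 'n' }
T has only one production, so no FIRST/FIRST conflict is possible there.

All alternatives of each non-terminal have pairwise disjoint FIRST sets.

Answer: No FIRST/FIRST conflicts.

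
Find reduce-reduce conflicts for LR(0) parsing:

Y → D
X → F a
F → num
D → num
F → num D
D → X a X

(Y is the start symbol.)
Yes — I5: [D → num .] vs [F → num .]

A reduce-reduce conflict occurs when an LR(0) state has two complete items [A → α .] and [B → β .] — both call for a reduction, and with no lookahead the parser cannot choose between them.

Augment with Y' → Y and build the canonical LR(0) collection (I0 = CLOSURE({[Y' → . Y]}), then GOTO on every symbol after a dot until no new states appear). It has 11 states:
  I0: { [D → . X a X], [D → . num], [F → . num D], [F → . num], [X → . F a], [Y → . D], [Y' → . Y] }  — shift
  I1: { [Y → D .] }  — reduce
  I2: { [X → F . a] }  — shift
  I3: { [D → X . a X] }  — shift
  I4: { [Y' → Y .] }  — accept
  I5: { [D → . X a X], [D → . num], [D → num .], [F → . num D], [F → . num], [F → num . D], [F → num .], [X → . F a] }  — shift, 2 reduces
  I6: { [F → num D .] }  — reduce
  I7: { [D → X a . X], [F → . num D], [F → . num], [X → . F a] }  — shift
  I8: { [D → X a X .] }  — reduce
  I9: { [D → . X a X], [D → . num], [F → . num D], [F → . num], [F → num . D], [F → num .], [X → . F a] }  — shift, reduce
  I10: { [X → F a .] }  — reduce

I5 contains complete items [D → num .], [F → num .] — reduce-reduce conflict.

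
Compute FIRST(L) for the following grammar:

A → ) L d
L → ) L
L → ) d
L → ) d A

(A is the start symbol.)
{ ')' }

To compute FIRST(L), examine every production with L on the left-hand side, reading each right-hand side left to right until a non-nullable symbol is reached.

From L → ) L:
  - ')' is a terminal: add ')' and stop
From L → ) d:
  - ')' is a terminal: add ')' and stop
From L → ) d A:
  - ')' is a terminal: add ')' and stop

Collecting: FIRST(L) = { ')' }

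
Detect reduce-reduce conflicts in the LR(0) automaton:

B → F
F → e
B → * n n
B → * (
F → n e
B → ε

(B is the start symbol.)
Augment with B' → B and build the canonical LR(0) collection (I0 = CLOSURE({[B' → . B]}), then GOTO on every symbol after a dot until no new states appear). It has 10 states:
  I0: { [B → . * (], [B → . * n n], [B → . F], [B → .], [B' → . B], [F → . e], [F → . n e] }  — shift, reduce
  I1: { [B → * . (], [B → * . n n] }  — shift
  I2: { [B' → B .] }  — accept
  I3: { [B → F .] }  — reduce
  I4: { [F → e .] }  — reduce
  I5: { [F → n . e] }  — shift
  I6: { [F → n e .] }  — reduce
  I7: { [B → * ( .] }  — reduce
  I8: { [B → * n . n] }  — shift
  I9: { [B → * n n .] }  — reduce

No state contains more than one complete item.

Answer: No reduce-reduce conflicts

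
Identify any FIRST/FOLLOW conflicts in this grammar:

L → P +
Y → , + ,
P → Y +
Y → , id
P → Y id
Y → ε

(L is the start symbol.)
No FIRST/FOLLOW conflicts.

Nullable non-terminals: Y.

Y: nullable alternative(s) Y → ε; FOLLOW(Y) = { '+', 'id' }
  Y → , + ,: FIRST \ {ε} = { ',' } — disjoint from FOLLOW(Y)
  Y → , id: FIRST \ {ε} = { ',' } — disjoint from FOLLOW(Y)
  Y → ε: FIRST \ {ε} = { } — this is the only nullable alternative, skip

L, P have no nullable alternative, so no FIRST/FOLLOW check is needed there.

No FIRST/FOLLOW conflicts found.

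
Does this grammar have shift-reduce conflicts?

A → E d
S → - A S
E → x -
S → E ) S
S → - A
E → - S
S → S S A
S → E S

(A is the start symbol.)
Augment with A' → A and build the canonical LR(0) collection (I0 = CLOSURE({[A' → . A]}), then GOTO on every symbol after a dot until no new states appear). It has 18 states:
  I0: { [A → . E d], [A' → . A], [E → . - S], [E → . x -] }  — shift
  I1: { [E → - . S], [E → . - S], [E → . x -], [S → . - A S], [S → . - A], [S → . E ) S], [S → . E S], [S → . S S A] }  — shift
  I2: { [A' → A .] }  — accept
  I3: { [A → E . d] }  — shift
  I4: { [E → x . -] }  — shift
  I5: { [E → x - .] }  — reduce
  I6: { [A → E d .] }  — reduce
  I7: { [A → . E d], [E → - . S], [E → . - S], [E → . x -], [S → - . A S], [S → - . A], [S → . - A S], [S → . - A], [S → . E ) S], [S → . E S], [S → . S S A] }  — shift
  I8: { [E → . - S], [E → . x -], [S → . - A S], [S → . - A], [S → . E ) S], [S → . E S], [S → . S S A], [S → E . ) S], [S → E . S] }  — shift
  I9: { [E → - S .], [E → . - S], [E → . x -], [S → . - A S], [S → . - A], [S → . E ) S], [S → . E S], [S → . S S A], [S → S . S A] }  — shift, reduce
  I10: { [A → . E d], [E → . - S], [E → . x -], [S → . - A S], [S → . - A], [S → . E ) S], [S → . E S], [S → . S S A], [S → S . S A], [S → S S . A] }  — shift
  I11: { [S → S S A .] }  — reduce
  I12: { [A → E . d], [E → . - S], [E → . x -], [S → . - A S], [S → . - A], [S → . E ) S], [S → . E S], [S → . S S A], [S → E . ) S], [S → E . S] }  — shift
  I13: { [E → . - S], [E → . x -], [S → . - A S], [S → . - A], [S → . E ) S], [S → . E S], [S → . S S A], [S → E ) . S] }  — shift
  I14: { [E → . - S], [E → . x -], [S → . - A S], [S → . - A], [S → . E ) S], [S → . E S], [S → . S S A], [S → E S .], [S → S . S A] }  — shift, reduce
  I15: { [E → . - S], [E → . x -], [S → . - A S], [S → . - A], [S → . E ) S], [S → . E S], [S → . S S A], [S → E ) S .], [S → S . S A] }  — shift, reduce
  I16: { [E → . - S], [E → . x -], [S → - A . S], [S → - A .], [S → . - A S], [S → . - A], [S → . E ) S], [S → . E S], [S → . S S A] }  — shift, reduce
  I17: { [E → . - S], [E → . x -], [S → - A S .], [S → . - A S], [S → . - A], [S → . E ) S], [S → . E S], [S → . S S A], [S → S . S A] }  — shift, reduce

I9 contains reduce item [E → - S .] and shift items [E → . - S], [E → . x -], [S → . - A], [S → . - A S] — shift-reduce conflict.
I14 contains reduce item [S → E S .] and shift items [E → . - S], [E → . x -], [S → . - A], [S → . - A S] — shift-reduce conflict.
I15 contains reduce item [S → E ) S .] and shift items [E → . - S], [E → . x -], [S → . - A], [S → . - A S] — shift-reduce conflict.
I16 contains reduce item [S → - A .] and shift items [E → . - S], [E → . x -], [S → . - A], [S → . - A S] — shift-reduce conflict.
I17 contains reduce item [S → - A S .] and shift items [E → . - S], [E → . x -], [S → . - A], [S → . - A S] — shift-reduce conflict.

Answer: Yes — I9: [E → - S .] vs [E → . - S]; I14: [S → E S .] vs [E → . - S]; I15: [S → E ) S .] vs [E → . - S]; I16: [S → - A .] vs [E → . - S]; I17: [S → - A S .] vs [E → . - S]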